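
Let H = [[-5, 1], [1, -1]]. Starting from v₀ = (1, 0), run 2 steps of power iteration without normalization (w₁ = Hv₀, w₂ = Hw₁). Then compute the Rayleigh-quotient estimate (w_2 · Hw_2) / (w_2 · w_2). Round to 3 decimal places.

λ ≈ -5.236

w1 = Hv₀ = (-5, 1)
w2 = Hw1 = (26, -6)
Hw2 = (-136, 32)
w2·Hw2 = 26·(-136) + (-6)·32 = -3728; w2·w2 = 26·26 + (-6)·(-6) = 712
λ ≈ -3728/712 = -5.236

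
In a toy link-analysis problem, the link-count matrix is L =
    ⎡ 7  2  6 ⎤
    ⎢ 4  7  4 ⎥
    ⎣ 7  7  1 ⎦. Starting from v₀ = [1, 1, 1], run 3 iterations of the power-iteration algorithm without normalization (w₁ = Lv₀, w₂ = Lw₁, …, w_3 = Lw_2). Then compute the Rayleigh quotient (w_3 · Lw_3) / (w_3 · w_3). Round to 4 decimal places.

w1 = Lv₀ = (7·1 + 2·1 + 6·1; 4·1 + 7·1 + 4·1; 7·1 + 7·1 + 1·1) = (15, 15, 15)
w2 = Lw1 = (7·15 + 2·15 + 6·15; 4·15 + 7·15 + 4·15; 7·15 + 7·15 + 1·15) = (225, 225, 225)
w3 = Lw2 = (3375, 3375, 3375)
Lw3 = (50625, 50625, 50625)
w3·Lw3 = 3375·50625 + 3375·50625 + 3375·50625 = 512578125; w3·w3 = 3375·3375 + 3375·3375 + 3375·3375 = 34171875
λ ≈ 512578125/34171875 = 15.0000

15.0000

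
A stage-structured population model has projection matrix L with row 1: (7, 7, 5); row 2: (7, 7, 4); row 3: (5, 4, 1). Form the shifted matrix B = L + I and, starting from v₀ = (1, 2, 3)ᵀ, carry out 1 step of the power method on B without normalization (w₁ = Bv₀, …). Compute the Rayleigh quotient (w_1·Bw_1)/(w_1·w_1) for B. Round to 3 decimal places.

B = L + I has rows (8, 7, 5); (7, 8, 4); (5, 4, 2)
w1 = Bv₀ = (37, 35, 19)
Bw1 = (636, 615, 363)
w1·Bw1 = 51954; w1·w1 = 2955; μ ≈ 51954/2955 = 17.582

μ ≈ 17.582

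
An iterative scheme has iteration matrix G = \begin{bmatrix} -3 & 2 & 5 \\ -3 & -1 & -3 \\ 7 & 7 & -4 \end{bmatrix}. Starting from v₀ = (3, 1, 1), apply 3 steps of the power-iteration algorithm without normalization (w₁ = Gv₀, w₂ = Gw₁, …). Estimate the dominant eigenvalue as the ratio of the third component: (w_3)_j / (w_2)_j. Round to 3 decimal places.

-5.637

w1 = Gv₀ = (-2, -13, 24)
w2 = Gw1 = (100, -53, -201)
w3 = Gw2 = (-1411, 356, 1133)
Ratio at component: 1133 / -201 = -5.637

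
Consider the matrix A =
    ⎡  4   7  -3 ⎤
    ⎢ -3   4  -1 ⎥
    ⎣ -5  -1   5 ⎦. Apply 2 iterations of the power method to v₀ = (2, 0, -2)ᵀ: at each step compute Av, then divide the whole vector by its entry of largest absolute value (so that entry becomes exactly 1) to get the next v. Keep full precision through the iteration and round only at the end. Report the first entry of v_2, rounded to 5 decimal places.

Av0 = (14.000000, -4.000000, -20.000000); divide by -20.000000 → v1 = (-0.700000, 0.200000, 1.000000)
Av1 = (-4.400000, 1.900000, 8.300000); divide by 8.300000 → v2 = (-0.530120, 0.228916, 1.000000)
Requested entry of v2: 88/-166 = -0.53012

-0.53012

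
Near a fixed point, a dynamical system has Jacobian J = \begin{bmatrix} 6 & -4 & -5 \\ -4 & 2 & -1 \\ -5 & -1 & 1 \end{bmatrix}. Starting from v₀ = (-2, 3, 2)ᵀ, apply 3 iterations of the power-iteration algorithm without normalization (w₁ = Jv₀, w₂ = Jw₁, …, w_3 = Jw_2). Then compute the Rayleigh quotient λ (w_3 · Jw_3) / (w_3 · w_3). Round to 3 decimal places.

10.187

w1 = Jv₀ = (6·(-2) + (-4)·3 + (-5)·2; (-4)·(-2) + 2·3 + (-1)·2; (-5)·(-2) + (-1)·3 + 1·2) = (-34, 12, 9)
w2 = Jw1 = (6·(-34) + (-4)·12 + (-5)·9; (-4)·(-34) + 2·12 + (-1)·9; (-5)·(-34) + (-1)·12 + 1·9) = (-297, 151, 167)
w3 = Jw2 = (-3221, 1323, 1501)
Jw3 = (-32123, 14029, 16283)
w3·Jw3 = (-3221)·(-32123) + 1323·14029 + 1501·16283 = 146469333; w3·w3 = (-3221)·(-3221) + 1323·1323 + 1501·1501 = 14378171
λ ≈ 146469333/14378171 = 10.187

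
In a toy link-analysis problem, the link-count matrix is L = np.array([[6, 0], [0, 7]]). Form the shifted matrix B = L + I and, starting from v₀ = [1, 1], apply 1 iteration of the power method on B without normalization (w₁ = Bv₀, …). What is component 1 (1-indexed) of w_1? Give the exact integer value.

B = L + I has rows (7, 0); (0, 8)
w1 = Bv₀ = (7, 8)
Requested component of w1: 7

7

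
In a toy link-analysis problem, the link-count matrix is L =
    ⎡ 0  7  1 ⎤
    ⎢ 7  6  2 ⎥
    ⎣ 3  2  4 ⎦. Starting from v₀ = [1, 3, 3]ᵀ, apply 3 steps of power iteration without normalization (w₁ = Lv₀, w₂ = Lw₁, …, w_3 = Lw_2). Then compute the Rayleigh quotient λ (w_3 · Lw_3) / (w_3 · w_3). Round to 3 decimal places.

11.586

w1 = Lv₀ = (24, 31, 21)
w2 = Lw1 = (238, 396, 218)
w3 = Lw2 = (2990, 4478, 2378)
Lw3 = (33724, 52554, 27438)
w3·Lw3 = 2990·33724 + 4478·52554 + 2378·27438 = 401419136; w3·w3 = 2990·2990 + 4478·4478 + 2378·2378 = 34647468
λ ≈ 401419136/34647468 = 11.586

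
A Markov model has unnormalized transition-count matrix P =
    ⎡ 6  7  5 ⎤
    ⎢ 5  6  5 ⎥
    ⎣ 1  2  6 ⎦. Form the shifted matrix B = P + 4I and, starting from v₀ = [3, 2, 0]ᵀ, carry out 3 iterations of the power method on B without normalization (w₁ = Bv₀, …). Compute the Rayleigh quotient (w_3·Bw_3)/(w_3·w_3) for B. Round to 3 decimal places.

B = P + 4I has rows (10, 7, 5); (5, 10, 5); (1, 2, 10)
w1 = Bv₀ = (10·3 + 7·2 + 5·0; 5·3 + 10·2 + 5·0; 1·3 + 2·2 + 10·0) = (44, 35, 7)
w2 = Bw1 = (10·44 + 7·35 + 5·7; 5·44 + 10·35 + 5·7; 1·44 + 2·35 + 10·7) = (720, 605, 184)
w3 = Bw2 = (12355, 10570, 3770)
Bw3 = (216390, 186325, 71195)
w3·Bw3 = 4911358850; w3·w3 = 278583825; μ ≈ 4911358850/278583825 = 17.630

17.630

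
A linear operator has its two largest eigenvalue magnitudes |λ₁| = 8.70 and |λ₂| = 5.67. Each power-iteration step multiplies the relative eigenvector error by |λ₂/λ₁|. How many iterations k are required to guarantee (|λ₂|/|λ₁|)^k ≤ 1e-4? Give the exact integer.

22

|λ₂/λ₁| = 5.67/8.70 = 0.65172
Need k ≥ ln(1e-4) / ln(0.65172) = -9.2103 / -0.4281 ≈ 21.513
Smallest integer k satisfying the bound: 22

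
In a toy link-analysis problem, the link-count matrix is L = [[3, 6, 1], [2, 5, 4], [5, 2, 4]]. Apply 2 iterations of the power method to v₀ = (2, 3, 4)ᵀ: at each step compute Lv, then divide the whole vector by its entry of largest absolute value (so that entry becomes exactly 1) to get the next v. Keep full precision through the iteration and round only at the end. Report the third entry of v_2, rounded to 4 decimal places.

0.9415

Lv0 = (28.00000, 35.00000, 32.00000); divide by 35.00000 → v1 = (0.80000, 1.00000, 0.91429)
Lv1 = (9.31429, 10.25714, 9.65714); divide by 10.25714 → v2 = (0.90808, 1.00000, 0.94150)
Requested entry of v2: 338/359 = 0.9415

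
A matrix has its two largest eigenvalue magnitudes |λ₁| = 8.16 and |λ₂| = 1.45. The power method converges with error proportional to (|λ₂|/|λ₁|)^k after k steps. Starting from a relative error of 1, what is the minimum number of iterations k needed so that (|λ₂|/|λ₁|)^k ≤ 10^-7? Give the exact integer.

10

|λ₂/λ₁| = 1.45/8.16 = 0.17770
Need k ≥ ln(10^-7) / ln(0.17770) = -16.1181 / -1.7277 ≈ 9.329
Smallest integer k satisfying the bound: 10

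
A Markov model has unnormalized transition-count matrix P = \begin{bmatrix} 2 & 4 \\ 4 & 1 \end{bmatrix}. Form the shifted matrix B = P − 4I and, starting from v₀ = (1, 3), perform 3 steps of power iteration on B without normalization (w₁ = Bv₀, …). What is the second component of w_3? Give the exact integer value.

-325

B = P − 4I has rows (-2, 4); (4, -3)
w1 = Bv₀ = (10, -5)
w2 = Bw1 = (-40, 55)
w3 = Bw2 = (300, -325)
Requested component of w3: -325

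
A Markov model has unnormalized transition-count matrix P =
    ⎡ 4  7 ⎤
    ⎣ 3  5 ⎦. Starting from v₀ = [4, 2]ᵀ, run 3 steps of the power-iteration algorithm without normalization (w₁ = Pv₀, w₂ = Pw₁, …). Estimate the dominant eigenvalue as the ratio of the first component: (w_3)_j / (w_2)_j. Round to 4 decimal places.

w1 = Pv₀ = (30, 22)
w2 = Pw1 = (274, 200)
w3 = Pw2 = (2496, 1822)
Ratio at component: 2496 / 274 = 9.1095

λ ≈ 9.1095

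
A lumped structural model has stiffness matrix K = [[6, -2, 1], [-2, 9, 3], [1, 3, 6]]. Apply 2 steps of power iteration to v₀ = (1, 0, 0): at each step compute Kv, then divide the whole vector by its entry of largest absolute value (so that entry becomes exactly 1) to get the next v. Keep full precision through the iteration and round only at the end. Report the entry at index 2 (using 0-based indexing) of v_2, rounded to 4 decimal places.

0.1463

Kv0 = (6.00000, -2.00000, 1.00000); divide by 6.00000 → v1 = (1.00000, -0.33333, 0.16667)
Kv1 = (6.83333, -4.50000, 1.00000); divide by 6.83333 → v2 = (1.00000, -0.65854, 0.14634)
Requested entry of v2: 6/41 = 0.1463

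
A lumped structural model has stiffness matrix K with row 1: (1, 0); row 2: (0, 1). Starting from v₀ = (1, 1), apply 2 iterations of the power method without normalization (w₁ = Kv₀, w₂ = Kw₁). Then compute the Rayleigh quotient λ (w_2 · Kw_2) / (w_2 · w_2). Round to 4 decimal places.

1.0000

w1 = Kv₀ = (1·1 + 0·1; 0·1 + 1·1) = (1, 1)
w2 = Kw1 = (1·1 + 0·1; 0·1 + 1·1) = (1, 1)
Kw2 = (1, 1)
w2·Kw2 = 1·1 + 1·1 = 2; w2·w2 = 1·1 + 1·1 = 2
λ ≈ 2/2 = 1.0000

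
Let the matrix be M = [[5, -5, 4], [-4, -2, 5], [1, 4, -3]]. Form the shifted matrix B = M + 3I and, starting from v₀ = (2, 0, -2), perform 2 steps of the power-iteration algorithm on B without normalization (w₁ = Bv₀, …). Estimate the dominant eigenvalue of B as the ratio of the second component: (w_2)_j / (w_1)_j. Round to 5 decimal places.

B = M + 3I has rows (8, -5, 4); (-4, 1, 5); (1, 4, 0)
w1 = Bv₀ = (8, -18, 2)
w2 = Bw1 = (162, -40, -64)
Ratio: -40/-18 = 2.22222

μ ≈ 2.22222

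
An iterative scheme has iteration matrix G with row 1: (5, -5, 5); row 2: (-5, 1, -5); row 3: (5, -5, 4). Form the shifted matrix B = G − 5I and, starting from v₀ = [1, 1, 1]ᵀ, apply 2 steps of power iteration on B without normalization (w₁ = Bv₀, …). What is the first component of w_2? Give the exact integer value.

65

B = G − 5I has rows (0, -5, 5); (-5, -4, -5); (5, -5, -1)
w1 = Bv₀ = (0, -14, -1)
w2 = Bw1 = (65, 61, 71)
Requested component of w2: 65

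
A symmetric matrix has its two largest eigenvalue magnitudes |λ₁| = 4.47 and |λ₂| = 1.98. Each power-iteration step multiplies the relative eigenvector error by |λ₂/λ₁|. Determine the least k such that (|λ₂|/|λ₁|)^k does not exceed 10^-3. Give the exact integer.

9

|λ₂/λ₁| = 1.98/4.47 = 0.44295
Need k ≥ ln(10^-3) / ln(0.44295) = -6.9078 / -0.8143 ≈ 8.483
Smallest integer k satisfying the bound: 9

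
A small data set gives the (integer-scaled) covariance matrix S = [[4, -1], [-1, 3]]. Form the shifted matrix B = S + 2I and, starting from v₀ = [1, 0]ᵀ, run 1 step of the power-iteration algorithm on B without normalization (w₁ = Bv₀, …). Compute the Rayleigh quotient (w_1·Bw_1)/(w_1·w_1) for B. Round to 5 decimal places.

B = S + 2I has rows (6, -1); (-1, 5)
w1 = Bv₀ = (6·1 + (-1)·0; (-1)·1 + 5·0) = (6, -1)
Bw1 = (37, -11)
w1·Bw1 = 233; w1·w1 = 37; μ ≈ 233/37 = 6.29730

μ ≈ 6.29730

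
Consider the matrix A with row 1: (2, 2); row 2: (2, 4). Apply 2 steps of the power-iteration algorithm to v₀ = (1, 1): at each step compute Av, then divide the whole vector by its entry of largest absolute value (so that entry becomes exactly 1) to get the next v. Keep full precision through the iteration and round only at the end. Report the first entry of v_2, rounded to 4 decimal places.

Av0 = (4.00000, 6.00000); divide by 6.00000 → v1 = (0.66667, 1.00000)
Av1 = (3.33333, 5.33333); divide by 5.33333 → v2 = (0.62500, 1.00000)
Requested entry of v2: 20/32 = 0.6250

0.6250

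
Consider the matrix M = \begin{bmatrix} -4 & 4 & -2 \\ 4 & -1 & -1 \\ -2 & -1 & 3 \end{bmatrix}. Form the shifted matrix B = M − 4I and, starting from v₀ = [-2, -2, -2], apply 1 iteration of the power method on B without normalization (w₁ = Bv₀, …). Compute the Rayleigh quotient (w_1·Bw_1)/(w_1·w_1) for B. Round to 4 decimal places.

μ ≈ -6.0714

B = M − 4I has rows (-8, 4, -2); (4, -5, -1); (-2, -1, -1)
w1 = Bv₀ = (12, 4, 8)
Bw1 = (-96, 20, -36)
w1·Bw1 = -1360; w1·w1 = 224; μ ≈ -1360/224 = -6.0714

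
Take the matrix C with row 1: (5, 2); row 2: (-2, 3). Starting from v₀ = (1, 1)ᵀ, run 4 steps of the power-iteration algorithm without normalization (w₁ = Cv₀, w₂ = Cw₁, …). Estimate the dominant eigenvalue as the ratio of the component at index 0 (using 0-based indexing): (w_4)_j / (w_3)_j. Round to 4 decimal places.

w1 = Cv₀ = (5·1 + 2·1; (-2)·1 + 3·1) = (7, 1)
w2 = Cw1 = (5·7 + 2·1; (-2)·7 + 3·1) = (37, -11)
w3 = Cw2 = (163, -107)
w4 = Cw3 = (601, -647)
Ratio at component: 601 / 163 = 3.6871

3.6871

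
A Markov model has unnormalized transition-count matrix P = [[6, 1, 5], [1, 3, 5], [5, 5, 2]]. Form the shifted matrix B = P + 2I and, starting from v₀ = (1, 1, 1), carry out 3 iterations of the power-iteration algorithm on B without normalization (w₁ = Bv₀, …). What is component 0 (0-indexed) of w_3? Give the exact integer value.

2588

B = P + 2I has rows (8, 1, 5); (1, 5, 5); (5, 5, 4)
w1 = Bv₀ = (8·1 + 1·1 + 5·1; 1·1 + 5·1 + 5·1; 5·1 + 5·1 + 4·1) = (14, 11, 14)
w2 = Bw1 = (8·14 + 1·11 + 5·14; 1·14 + 5·11 + 5·14; 5·14 + 5·11 + 4·14) = (193, 139, 181)
w3 = Bw2 = (2588, 1793, 2384)
Requested component of w3: 2588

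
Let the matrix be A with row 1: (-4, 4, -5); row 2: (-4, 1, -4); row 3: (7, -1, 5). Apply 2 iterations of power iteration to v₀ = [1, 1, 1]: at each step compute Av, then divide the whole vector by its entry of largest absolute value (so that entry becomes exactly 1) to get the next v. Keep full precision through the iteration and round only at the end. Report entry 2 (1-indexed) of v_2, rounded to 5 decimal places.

Av0 = (-5.000000, -7.000000, 11.000000); divide by 11.000000 → v1 = (-0.454545, -0.636364, 1.000000)
Av1 = (-5.727273, -2.818182, 2.454545); divide by -5.727273 → v2 = (1.000000, 0.492063, -0.428571)
Requested entry of v2: -31/-63 = 0.49206

0.49206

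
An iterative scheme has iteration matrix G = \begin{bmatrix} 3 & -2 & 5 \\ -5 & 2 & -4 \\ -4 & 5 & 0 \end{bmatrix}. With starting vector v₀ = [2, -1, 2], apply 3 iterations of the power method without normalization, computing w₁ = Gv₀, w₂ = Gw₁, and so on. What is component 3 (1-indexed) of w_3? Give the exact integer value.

w1 = Gv₀ = (18, -20, -13)
w2 = Gw1 = (29, -78, -172)
w3 = Gw2 = (-617, 387, -506)
The requested component of w3 is -506.

-506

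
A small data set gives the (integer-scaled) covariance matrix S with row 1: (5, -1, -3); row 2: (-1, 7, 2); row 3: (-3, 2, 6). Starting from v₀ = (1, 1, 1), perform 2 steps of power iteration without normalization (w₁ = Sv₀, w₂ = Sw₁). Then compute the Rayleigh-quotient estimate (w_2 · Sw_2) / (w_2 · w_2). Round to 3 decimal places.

λ ≈ 9.449

w1 = Sv₀ = (1, 8, 5)
w2 = Sw1 = (-18, 65, 43)
Sw2 = (-284, 559, 442)
w2·Sw2 = (-18)·(-284) + 65·559 + 43·442 = 60453; w2·w2 = (-18)·(-18) + 65·65 + 43·43 = 6398
λ ≈ 60453/6398 = 9.449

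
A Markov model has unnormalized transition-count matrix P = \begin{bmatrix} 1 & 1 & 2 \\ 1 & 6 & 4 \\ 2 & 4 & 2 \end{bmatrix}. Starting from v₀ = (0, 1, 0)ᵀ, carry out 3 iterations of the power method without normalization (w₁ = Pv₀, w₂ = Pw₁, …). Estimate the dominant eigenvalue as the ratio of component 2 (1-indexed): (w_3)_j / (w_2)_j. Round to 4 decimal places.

w1 = Pv₀ = (1·0 + 1·1 + 2·0; 1·0 + 6·1 + 4·0; 2·0 + 4·1 + 2·0) = (1, 6, 4)
w2 = Pw1 = (1·1 + 1·6 + 2·4; 1·1 + 6·6 + 4·4; 2·1 + 4·6 + 2·4) = (15, 53, 34)
w3 = Pw2 = (136, 469, 310)
Ratio at component: 469 / 53 = 8.8491

8.8491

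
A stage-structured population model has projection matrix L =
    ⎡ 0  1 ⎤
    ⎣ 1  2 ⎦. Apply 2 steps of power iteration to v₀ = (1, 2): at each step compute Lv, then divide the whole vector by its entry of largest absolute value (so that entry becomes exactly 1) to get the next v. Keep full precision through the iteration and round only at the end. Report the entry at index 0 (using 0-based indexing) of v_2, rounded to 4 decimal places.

Lv0 = (2.00000, 5.00000); divide by 5.00000 → v1 = (0.40000, 1.00000)
Lv1 = (1.00000, 2.40000); divide by 2.40000 → v2 = (0.41667, 1.00000)
Requested entry of v2: 5/12 = 0.4167

0.4167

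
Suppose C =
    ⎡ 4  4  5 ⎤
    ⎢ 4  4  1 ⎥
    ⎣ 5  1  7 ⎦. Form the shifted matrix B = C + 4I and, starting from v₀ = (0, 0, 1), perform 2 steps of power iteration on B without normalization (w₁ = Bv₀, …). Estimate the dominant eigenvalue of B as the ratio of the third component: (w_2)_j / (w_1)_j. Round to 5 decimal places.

B = C + 4I has rows (8, 4, 5); (4, 8, 1); (5, 1, 11)
w1 = Bv₀ = (8·0 + 4·0 + 5·1; 4·0 + 8·0 + 1·1; 5·0 + 1·0 + 11·1) = (5, 1, 11)
w2 = Bw1 = (8·5 + 4·1 + 5·11; 4·5 + 8·1 + 1·11; 5·5 + 1·1 + 11·11) = (99, 39, 147)
Ratio: 147/11 = 13.36364

13.36364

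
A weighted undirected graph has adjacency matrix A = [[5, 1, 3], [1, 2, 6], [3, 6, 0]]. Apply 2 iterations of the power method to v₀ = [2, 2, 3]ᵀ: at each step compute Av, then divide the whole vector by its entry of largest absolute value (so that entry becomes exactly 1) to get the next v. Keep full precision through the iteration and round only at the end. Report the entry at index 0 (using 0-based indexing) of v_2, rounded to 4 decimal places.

0.8841

Av0 = (21.00000, 24.00000, 18.00000); divide by 24.00000 → v1 = (0.87500, 1.00000, 0.75000)
Av1 = (7.62500, 7.37500, 8.62500); divide by 8.62500 → v2 = (0.88406, 0.85507, 1.00000)
Requested entry of v2: 183/207 = 0.8841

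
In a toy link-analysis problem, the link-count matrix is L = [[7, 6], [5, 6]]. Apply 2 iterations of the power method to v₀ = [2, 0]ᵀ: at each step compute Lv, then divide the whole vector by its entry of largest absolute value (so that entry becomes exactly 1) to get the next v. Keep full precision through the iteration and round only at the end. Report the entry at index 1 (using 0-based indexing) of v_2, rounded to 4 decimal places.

Lv0 = (14.00000, 10.00000); divide by 14.00000 → v1 = (1.00000, 0.71429)
Lv1 = (11.28571, 9.28571); divide by 11.28571 → v2 = (1.00000, 0.82278)
Requested entry of v2: 130/158 = 0.8228

0.8228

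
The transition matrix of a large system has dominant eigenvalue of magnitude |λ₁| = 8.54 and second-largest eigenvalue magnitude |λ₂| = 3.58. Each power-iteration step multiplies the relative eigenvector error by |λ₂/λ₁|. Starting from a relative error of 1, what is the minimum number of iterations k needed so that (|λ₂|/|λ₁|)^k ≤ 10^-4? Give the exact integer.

|λ₂/λ₁| = 3.58/8.54 = 0.41920
Need k ≥ ln(10^-4) / ln(0.41920) = -9.2103 / -0.8694 ≈ 10.594
Smallest integer k satisfying the bound: 11

11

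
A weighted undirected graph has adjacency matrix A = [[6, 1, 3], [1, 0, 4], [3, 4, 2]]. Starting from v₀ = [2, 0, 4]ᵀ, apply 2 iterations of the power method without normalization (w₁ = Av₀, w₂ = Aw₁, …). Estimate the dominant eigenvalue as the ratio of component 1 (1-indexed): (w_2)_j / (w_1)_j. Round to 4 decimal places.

w1 = Av₀ = (24, 18, 14)
w2 = Aw1 = (204, 80, 172)
Ratio at component: 204 / 24 = 8.5000

λ ≈ 8.5000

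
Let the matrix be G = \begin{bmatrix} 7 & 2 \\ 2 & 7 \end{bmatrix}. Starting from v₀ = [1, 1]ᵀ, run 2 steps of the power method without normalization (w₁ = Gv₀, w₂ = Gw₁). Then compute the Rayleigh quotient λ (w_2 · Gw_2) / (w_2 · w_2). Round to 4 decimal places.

9.0000

w1 = Gv₀ = (7·1 + 2·1; 2·1 + 7·1) = (9, 9)
w2 = Gw1 = (7·9 + 2·9; 2·9 + 7·9) = (81, 81)
Gw2 = (729, 729)
w2·Gw2 = 81·729 + 81·729 = 118098; w2·w2 = 81·81 + 81·81 = 13122
λ ≈ 118098/13122 = 9.0000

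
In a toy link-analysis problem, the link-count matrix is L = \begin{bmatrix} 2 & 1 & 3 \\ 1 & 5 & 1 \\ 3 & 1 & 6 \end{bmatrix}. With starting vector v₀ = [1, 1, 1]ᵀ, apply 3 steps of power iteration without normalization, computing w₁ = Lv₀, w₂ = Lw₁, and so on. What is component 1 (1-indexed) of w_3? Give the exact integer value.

404

w1 = Lv₀ = (6, 7, 10)
w2 = Lw1 = (49, 51, 85)
w3 = Lw2 = (404, 389, 708)
The requested component of w3 is 404.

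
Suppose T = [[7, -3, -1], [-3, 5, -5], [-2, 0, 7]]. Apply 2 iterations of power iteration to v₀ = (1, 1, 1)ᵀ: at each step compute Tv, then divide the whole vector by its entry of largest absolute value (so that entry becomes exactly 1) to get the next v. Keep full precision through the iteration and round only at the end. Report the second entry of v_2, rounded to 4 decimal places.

Tv0 = (3.00000, -3.00000, 5.00000); divide by 5.00000 → v1 = (0.60000, -0.60000, 1.00000)
Tv1 = (5.00000, -9.80000, 5.80000); divide by -9.80000 → v2 = (-0.51020, 1.00000, -0.59184)
Requested entry of v2: -49/-49 = 1.0000

1.0000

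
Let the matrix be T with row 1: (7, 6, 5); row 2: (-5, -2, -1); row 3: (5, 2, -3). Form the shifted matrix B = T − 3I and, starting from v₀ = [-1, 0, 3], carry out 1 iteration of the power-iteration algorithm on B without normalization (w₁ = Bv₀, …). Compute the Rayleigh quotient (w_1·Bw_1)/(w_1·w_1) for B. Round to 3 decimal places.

B = T − 3I has rows (4, 6, 5); (-5, -5, -1); (5, 2, -6)
w1 = Bv₀ = (11, 2, -23)
Bw1 = (-59, -42, 197)
w1·Bw1 = -5264; w1·w1 = 654; μ ≈ -5264/654 = -8.049

μ ≈ -8.049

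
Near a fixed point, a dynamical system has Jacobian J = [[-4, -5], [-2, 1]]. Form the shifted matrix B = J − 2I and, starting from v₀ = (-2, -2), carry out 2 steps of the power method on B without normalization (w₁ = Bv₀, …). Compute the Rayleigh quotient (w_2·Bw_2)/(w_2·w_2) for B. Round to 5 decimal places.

B = J − 2I has rows (-6, -5); (-2, -1)
w1 = Bv₀ = (22, 6)
w2 = Bw1 = (-162, -50)
Bw2 = (1222, 374)
w2·Bw2 = -216664; w2·w2 = 28744; μ ≈ -216664/28744 = -7.53771

-7.53771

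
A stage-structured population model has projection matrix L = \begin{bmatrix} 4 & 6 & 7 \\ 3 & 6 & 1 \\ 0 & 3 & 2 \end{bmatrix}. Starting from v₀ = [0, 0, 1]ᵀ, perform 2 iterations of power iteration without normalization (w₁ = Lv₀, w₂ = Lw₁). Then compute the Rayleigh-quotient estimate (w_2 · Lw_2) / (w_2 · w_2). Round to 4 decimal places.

w1 = Lv₀ = (4·0 + 6·0 + 7·1; 3·0 + 6·0 + 1·1; 0·0 + 3·0 + 2·1) = (7, 1, 2)
w2 = Lw1 = (4·7 + 6·1 + 7·2; 3·7 + 6·1 + 1·2; 0·7 + 3·1 + 2·2) = (48, 29, 7)
Lw2 = (415, 325, 101)
w2·Lw2 = 48·415 + 29·325 + 7·101 = 30052; w2·w2 = 48·48 + 29·29 + 7·7 = 3194
λ ≈ 30052/3194 = 9.4089

9.4089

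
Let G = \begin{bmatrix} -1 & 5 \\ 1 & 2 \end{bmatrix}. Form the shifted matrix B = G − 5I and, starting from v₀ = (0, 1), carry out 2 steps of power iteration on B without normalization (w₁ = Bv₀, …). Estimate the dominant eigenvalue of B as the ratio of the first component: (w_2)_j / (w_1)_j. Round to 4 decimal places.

B = G − 5I has rows (-6, 5); (1, -3)
w1 = Bv₀ = (5, -3)
w2 = Bw1 = (-45, 14)
Ratio: -45/5 = -9.0000

-9.0000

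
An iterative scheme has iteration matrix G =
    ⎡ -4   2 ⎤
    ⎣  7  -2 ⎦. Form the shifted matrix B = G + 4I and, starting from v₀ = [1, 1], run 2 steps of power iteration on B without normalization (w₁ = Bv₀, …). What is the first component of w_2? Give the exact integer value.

B = G + 4I has rows (0, 2); (7, 2)
w1 = Bv₀ = (0·1 + 2·1; 7·1 + 2·1) = (2, 9)
w2 = Bw1 = (0·2 + 2·9; 7·2 + 2·9) = (18, 32)
Requested component of w2: 18

18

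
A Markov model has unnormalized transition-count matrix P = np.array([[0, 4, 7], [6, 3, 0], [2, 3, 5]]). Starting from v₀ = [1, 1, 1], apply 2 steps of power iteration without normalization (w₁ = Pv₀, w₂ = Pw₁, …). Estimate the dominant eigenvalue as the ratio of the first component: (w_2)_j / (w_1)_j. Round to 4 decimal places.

λ ≈ 9.6364

w1 = Pv₀ = (0·1 + 4·1 + 7·1; 6·1 + 3·1 + 0·1; 2·1 + 3·1 + 5·1) = (11, 9, 10)
w2 = Pw1 = (0·11 + 4·9 + 7·10; 6·11 + 3·9 + 0·10; 2·11 + 3·9 + 5·10) = (106, 93, 99)
Ratio at component: 106 / 11 = 9.6364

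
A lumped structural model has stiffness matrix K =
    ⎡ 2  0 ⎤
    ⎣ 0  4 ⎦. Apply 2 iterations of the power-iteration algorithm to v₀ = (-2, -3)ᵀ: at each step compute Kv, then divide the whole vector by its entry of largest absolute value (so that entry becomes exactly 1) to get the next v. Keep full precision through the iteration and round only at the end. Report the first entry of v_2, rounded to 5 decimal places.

Kv0 = (-4.000000, -12.000000); divide by -12.000000 → v1 = (0.333333, 1.000000)
Kv1 = (0.666667, 4.000000); divide by 4.000000 → v2 = (0.166667, 1.000000)
Requested entry of v2: -8/-48 = 0.16667

0.16667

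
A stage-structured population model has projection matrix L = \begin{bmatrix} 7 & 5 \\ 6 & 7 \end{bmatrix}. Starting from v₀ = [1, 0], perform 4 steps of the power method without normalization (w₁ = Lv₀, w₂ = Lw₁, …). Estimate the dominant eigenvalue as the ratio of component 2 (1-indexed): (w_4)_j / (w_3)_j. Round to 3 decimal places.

12.497

w1 = Lv₀ = (7·1 + 5·0; 6·1 + 7·0) = (7, 6)
w2 = Lw1 = (7·7 + 5·6; 6·7 + 7·6) = (79, 84)
w3 = Lw2 = (973, 1062)
w4 = Lw3 = (12121, 13272)
Ratio at component: 13272 / 1062 = 12.497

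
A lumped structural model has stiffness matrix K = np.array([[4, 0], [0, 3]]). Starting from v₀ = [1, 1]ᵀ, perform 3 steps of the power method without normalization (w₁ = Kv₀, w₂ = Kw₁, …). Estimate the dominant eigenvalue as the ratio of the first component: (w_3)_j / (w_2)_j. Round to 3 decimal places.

λ ≈ 4.000

w1 = Kv₀ = (4·1 + 0·1; 0·1 + 3·1) = (4, 3)
w2 = Kw1 = (4·4 + 0·3; 0·4 + 3·3) = (16, 9)
w3 = Kw2 = (64, 27)
Ratio at component: 64 / 16 = 4.000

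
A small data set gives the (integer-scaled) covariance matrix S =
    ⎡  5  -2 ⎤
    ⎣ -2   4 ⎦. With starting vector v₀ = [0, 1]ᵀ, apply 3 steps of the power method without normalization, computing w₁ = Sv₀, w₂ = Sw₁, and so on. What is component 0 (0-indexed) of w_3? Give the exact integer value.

-130

w1 = Sv₀ = (5·0 + (-2)·1; (-2)·0 + 4·1) = (-2, 4)
w2 = Sw1 = (5·(-2) + (-2)·4; (-2)·(-2) + 4·4) = (-18, 20)
w3 = Sw2 = (-130, 116)
The requested component of w3 is -130.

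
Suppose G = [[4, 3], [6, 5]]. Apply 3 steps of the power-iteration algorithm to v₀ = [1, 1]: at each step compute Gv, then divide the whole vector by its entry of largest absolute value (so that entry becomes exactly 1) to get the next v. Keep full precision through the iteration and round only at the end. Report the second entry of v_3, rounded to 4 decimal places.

Gv0 = (7.00000, 11.00000); divide by 11.00000 → v1 = (0.63636, 1.00000)
Gv1 = (5.54545, 8.81818); divide by 8.81818 → v2 = (0.62887, 1.00000)
Gv2 = (5.51546, 8.77320); divide by 8.77320 → v3 = (0.62867, 1.00000)
Requested entry of v3: 851/851 = 1.0000

1.0000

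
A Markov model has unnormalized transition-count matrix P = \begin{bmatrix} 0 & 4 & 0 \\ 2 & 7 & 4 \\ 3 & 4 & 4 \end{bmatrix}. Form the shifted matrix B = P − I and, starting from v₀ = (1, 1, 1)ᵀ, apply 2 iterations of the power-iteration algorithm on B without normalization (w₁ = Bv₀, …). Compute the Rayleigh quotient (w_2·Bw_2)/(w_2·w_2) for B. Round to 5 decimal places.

μ ≈ 9.77800

B = P − I has rows (-1, 4, 0); (2, 6, 4); (3, 4, 3)
w1 = Bv₀ = (3, 12, 10)
w2 = Bw1 = (45, 118, 87)
Bw2 = (427, 1146, 868)
w2·Bw2 = 229959; w2·w2 = 23518; μ ≈ 229959/23518 = 9.77800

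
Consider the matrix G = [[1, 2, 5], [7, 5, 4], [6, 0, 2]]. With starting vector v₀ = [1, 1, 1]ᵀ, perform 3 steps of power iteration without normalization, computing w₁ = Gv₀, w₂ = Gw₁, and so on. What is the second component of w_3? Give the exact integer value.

w1 = Gv₀ = (8, 16, 8)
w2 = Gw1 = (80, 168, 64)
w3 = Gw2 = (736, 1656, 608)
The requested component of w3 is 1656.

1656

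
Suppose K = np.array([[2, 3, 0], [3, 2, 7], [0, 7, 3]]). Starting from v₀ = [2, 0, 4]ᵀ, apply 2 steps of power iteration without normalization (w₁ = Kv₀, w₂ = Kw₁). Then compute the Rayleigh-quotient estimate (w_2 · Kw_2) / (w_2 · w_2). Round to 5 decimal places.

9.12199

w1 = Kv₀ = (4, 34, 12)
w2 = Kw1 = (110, 164, 274)
Kw2 = (712, 2576, 1970)
w2·Kw2 = 110·712 + 164·2576 + 274·1970 = 1040564; w2·w2 = 110·110 + 164·164 + 274·274 = 114072
λ ≈ 1040564/114072 = 9.12199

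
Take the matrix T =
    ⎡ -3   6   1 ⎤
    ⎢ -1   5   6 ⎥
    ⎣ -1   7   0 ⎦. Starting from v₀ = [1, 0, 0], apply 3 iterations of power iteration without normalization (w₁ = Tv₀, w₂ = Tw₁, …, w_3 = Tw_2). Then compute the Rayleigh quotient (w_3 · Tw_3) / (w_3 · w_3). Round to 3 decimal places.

w1 = Tv₀ = ((-3)·1 + 6·0 + 1·0; (-1)·1 + 5·0 + 6·0; (-1)·1 + 7·0 + 0·0) = (-3, -1, -1)
w2 = Tw1 = ((-3)·(-3) + 6·(-1) + 1·(-1); (-1)·(-3) + 5·(-1) + 6·(-1); (-1)·(-3) + 7·(-1) + 0·(-1)) = (2, -8, -4)
w3 = Tw2 = (-58, -66, -58)
Tw3 = (-280, -620, -404)
w3·Tw3 = (-58)·(-280) + (-66)·(-620) + (-58)·(-404) = 80592; w3·w3 = (-58)·(-58) + (-66)·(-66) + (-58)·(-58) = 11084
λ ≈ 80592/11084 = 7.271

7.271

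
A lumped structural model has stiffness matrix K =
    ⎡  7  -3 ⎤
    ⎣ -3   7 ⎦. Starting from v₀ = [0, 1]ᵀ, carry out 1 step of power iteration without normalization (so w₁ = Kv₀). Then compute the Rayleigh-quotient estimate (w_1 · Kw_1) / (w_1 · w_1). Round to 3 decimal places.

w1 = Kv₀ = (7·0 + (-3)·1; (-3)·0 + 7·1) = (-3, 7)
Kw1 = (-42, 58)
w1·Kw1 = (-3)·(-42) + 7·58 = 532; w1·w1 = (-3)·(-3) + 7·7 = 58
λ ≈ 532/58 = 9.172

λ ≈ 9.172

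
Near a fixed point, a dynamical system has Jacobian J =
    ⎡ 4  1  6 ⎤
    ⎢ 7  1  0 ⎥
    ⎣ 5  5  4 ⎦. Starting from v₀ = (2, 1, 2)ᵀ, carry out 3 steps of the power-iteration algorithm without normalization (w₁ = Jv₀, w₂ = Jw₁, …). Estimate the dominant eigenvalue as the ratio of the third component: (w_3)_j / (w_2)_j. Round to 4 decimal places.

11.3346

w1 = Jv₀ = (4·2 + 1·1 + 6·2; 7·2 + 1·1 + 0·2; 5·2 + 5·1 + 4·2) = (21, 15, 23)
w2 = Jw1 = (4·21 + 1·15 + 6·23; 7·21 + 1·15 + 0·23; 5·21 + 5·15 + 4·23) = (237, 162, 272)
w3 = Jw2 = (2742, 1821, 3083)
Ratio at component: 3083 / 272 = 11.3346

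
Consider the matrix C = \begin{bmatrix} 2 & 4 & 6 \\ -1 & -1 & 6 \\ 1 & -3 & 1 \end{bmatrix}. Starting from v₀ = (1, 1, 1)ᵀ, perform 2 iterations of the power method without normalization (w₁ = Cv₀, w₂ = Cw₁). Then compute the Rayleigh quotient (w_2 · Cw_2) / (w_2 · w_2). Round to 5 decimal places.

-0.35771

w1 = Cv₀ = (2·1 + 4·1 + 6·1; (-1)·1 + (-1)·1 + 6·1; 1·1 + (-3)·1 + 1·1) = (12, 4, -1)
w2 = Cw1 = (2·12 + 4·4 + 6·(-1); (-1)·12 + (-1)·4 + 6·(-1); 1·12 + (-3)·4 + 1·(-1)) = (34, -22, -1)
Cw2 = (-26, -18, 99)
w2·Cw2 = 34·(-26) + (-22)·(-18) + (-1)·99 = -587; w2·w2 = 34·34 + (-22)·(-22) + (-1)·(-1) = 1641
λ ≈ -587/1641 = -0.35771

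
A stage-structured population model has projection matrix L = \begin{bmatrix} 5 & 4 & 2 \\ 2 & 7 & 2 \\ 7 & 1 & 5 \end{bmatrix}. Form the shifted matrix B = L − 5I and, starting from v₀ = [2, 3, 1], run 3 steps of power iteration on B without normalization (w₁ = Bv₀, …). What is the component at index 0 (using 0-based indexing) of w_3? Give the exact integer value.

B = L − 5I has rows (0, 4, 2); (2, 2, 2); (7, 1, 0)
w1 = Bv₀ = (14, 12, 17)
w2 = Bw1 = (82, 86, 110)
w3 = Bw2 = (564, 556, 660)
Requested component of w3: 564

564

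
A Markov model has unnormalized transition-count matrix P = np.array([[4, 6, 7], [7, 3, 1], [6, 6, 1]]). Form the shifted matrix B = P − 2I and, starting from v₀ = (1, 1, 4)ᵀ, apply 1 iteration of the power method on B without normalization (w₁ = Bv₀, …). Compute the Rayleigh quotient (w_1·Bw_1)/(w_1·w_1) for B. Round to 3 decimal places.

B = P − 2I has rows (2, 6, 7); (7, 1, 1); (6, 6, -1)
w1 = Bv₀ = (2·1 + 6·1 + 7·4; 7·1 + 1·1 + 1·4; 6·1 + 6·1 + (-1)·4) = (36, 12, 8)
Bw1 = (200, 272, 280)
w1·Bw1 = 12704; w1·w1 = 1504; μ ≈ 12704/1504 = 8.447

μ ≈ 8.447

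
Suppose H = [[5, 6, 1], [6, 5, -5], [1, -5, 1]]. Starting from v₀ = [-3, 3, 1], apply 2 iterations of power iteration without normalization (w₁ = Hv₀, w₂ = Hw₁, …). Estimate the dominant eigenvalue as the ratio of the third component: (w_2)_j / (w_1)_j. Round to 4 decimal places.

w1 = Hv₀ = (5·(-3) + 6·3 + 1·1; 6·(-3) + 5·3 + (-5)·1; 1·(-3) + (-5)·3 + 1·1) = (4, -8, -17)
w2 = Hw1 = (5·4 + 6·(-8) + 1·(-17); 6·4 + 5·(-8) + (-5)·(-17); 1·4 + (-5)·(-8) + 1·(-17)) = (-45, 69, 27)
Ratio at component: 27 / -17 = -1.5882

λ ≈ -1.5882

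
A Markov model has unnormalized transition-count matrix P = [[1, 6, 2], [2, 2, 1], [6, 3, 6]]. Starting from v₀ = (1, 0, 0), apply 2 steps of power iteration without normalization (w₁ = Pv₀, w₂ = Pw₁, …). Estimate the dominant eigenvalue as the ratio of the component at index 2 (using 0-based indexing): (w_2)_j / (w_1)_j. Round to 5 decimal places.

8.00000

w1 = Pv₀ = (1, 2, 6)
w2 = Pw1 = (25, 12, 48)
Ratio at component: 48 / 6 = 8.00000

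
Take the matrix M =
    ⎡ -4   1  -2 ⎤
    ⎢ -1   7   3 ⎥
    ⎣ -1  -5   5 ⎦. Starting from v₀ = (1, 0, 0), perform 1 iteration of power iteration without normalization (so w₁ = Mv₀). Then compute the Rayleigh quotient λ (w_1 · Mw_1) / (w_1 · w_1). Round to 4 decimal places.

w1 = Mv₀ = ((-4)·1 + 1·0 + (-2)·0; (-1)·1 + 7·0 + 3·0; (-1)·1 + (-5)·0 + 5·0) = (-4, -1, -1)
Mw1 = (17, -6, 4)
w1·Mw1 = (-4)·17 + (-1)·(-6) + (-1)·4 = -66; w1·w1 = (-4)·(-4) + (-1)·(-1) + (-1)·(-1) = 18
λ ≈ -66/18 = -3.6667

λ ≈ -3.6667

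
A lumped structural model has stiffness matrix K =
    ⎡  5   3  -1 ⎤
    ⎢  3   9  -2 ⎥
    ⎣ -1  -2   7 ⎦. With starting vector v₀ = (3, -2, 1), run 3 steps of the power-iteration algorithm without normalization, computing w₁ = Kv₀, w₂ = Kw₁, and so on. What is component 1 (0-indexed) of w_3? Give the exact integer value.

w1 = Kv₀ = (5·3 + 3·(-2) + (-1)·1; 3·3 + 9·(-2) + (-2)·1; (-1)·3 + (-2)·(-2) + 7·1) = (8, -11, 8)
w2 = Kw1 = (5·8 + 3·(-11) + (-1)·8; 3·8 + 9·(-11) + (-2)·8; (-1)·8 + (-2)·(-11) + 7·8) = (-1, -91, 70)
w3 = Kw2 = (-348, -962, 673)
The requested component of w3 is -962.

-962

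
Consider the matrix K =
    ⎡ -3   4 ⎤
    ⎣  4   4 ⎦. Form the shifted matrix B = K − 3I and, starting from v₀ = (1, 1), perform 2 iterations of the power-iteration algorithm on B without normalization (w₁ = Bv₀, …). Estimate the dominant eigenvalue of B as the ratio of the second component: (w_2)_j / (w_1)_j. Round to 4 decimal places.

μ ≈ -0.6000

B = K − 3I has rows (-6, 4); (4, 1)
w1 = Bv₀ = (-2, 5)
w2 = Bw1 = (32, -3)
Ratio: -3/5 = -0.6000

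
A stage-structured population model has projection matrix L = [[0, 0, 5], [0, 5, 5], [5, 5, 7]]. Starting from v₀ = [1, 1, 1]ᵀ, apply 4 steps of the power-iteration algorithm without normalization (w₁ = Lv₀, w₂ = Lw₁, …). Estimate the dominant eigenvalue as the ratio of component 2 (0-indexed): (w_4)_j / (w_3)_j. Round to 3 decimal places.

λ ≈ 12.319

w1 = Lv₀ = (5, 10, 17)
w2 = Lw1 = (85, 135, 194)
w3 = Lw2 = (970, 1645, 2458)
w4 = Lw3 = (12290, 20515, 30281)
Ratio at component: 30281 / 2458 = 12.319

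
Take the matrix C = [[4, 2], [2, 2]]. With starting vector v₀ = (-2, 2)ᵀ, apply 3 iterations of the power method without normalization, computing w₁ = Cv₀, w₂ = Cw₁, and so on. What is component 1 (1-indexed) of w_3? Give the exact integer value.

-80

w1 = Cv₀ = (4·(-2) + 2·2; 2·(-2) + 2·2) = (-4, 0)
w2 = Cw1 = (4·(-4) + 2·0; 2·(-4) + 2·0) = (-16, -8)
w3 = Cw2 = (-80, -48)
The requested component of w3 is -80.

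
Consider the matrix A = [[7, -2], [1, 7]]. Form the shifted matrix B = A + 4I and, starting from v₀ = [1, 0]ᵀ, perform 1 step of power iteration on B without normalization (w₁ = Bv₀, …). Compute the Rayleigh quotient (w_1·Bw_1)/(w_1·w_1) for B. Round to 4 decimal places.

μ ≈ 10.9098

B = A + 4I has rows (11, -2); (1, 11)
w1 = Bv₀ = (11·1 + (-2)·0; 1·1 + 11·0) = (11, 1)
Bw1 = (119, 22)
w1·Bw1 = 1331; w1·w1 = 122; μ ≈ 1331/122 = 10.9098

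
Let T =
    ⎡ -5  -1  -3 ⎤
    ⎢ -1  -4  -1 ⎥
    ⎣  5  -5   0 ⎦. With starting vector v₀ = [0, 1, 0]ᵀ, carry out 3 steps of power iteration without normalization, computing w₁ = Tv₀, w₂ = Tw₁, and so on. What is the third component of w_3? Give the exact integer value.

10

w1 = Tv₀ = (-1, -4, -5)
w2 = Tw1 = (24, 22, 15)
w3 = Tw2 = (-187, -127, 10)
The requested component of w3 is 10.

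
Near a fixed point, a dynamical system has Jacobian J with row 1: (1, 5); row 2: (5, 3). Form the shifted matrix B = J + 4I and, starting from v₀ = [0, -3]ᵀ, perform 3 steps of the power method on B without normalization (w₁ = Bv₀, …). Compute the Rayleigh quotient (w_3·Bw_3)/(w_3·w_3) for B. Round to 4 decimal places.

B = J + 4I has rows (5, 5); (5, 7)
w1 = Bv₀ = (5·0 + 5·(-3); 5·0 + 7·(-3)) = (-15, -21)
w2 = Bw1 = (5·(-15) + 5·(-21); 5·(-15) + 7·(-21)) = (-180, -222)
w3 = Bw2 = (-2010, -2454)
Bw3 = (-22320, -27228)
w3·Bw3 = 111680712; w3·w3 = 10062216; μ ≈ 111680712/10062216 = 11.0990

11.0990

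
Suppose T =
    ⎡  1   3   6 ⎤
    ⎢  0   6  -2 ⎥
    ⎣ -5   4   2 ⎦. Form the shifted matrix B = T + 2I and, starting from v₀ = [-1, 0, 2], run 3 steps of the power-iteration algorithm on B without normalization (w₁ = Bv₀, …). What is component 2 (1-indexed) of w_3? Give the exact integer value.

-446

B = T + 2I has rows (3, 3, 6); (0, 8, -2); (-5, 4, 4)
w1 = Bv₀ = (9, -4, 13)
w2 = Bw1 = (93, -58, -9)
w3 = Bw2 = (51, -446, -733)
Requested component of w3: -446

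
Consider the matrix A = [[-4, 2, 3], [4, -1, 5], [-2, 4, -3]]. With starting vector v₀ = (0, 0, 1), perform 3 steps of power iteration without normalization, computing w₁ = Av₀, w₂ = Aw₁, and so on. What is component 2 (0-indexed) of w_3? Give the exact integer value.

w1 = Av₀ = (3, 5, -3)
w2 = Aw1 = (-11, -8, 23)
w3 = Aw2 = (97, 79, -79)
The requested component of w3 is -79.

-79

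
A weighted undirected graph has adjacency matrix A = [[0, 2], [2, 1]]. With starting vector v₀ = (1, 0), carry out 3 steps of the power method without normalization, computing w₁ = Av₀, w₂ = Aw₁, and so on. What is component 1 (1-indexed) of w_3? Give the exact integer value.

w1 = Av₀ = (0, 2)
w2 = Aw1 = (4, 2)
w3 = Aw2 = (4, 10)
The requested component of w3 is 4.

4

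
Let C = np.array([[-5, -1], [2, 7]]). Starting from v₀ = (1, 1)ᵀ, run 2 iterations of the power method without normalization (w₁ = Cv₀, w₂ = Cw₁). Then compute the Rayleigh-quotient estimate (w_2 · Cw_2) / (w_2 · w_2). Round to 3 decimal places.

λ ≈ 5.612

w1 = Cv₀ = (-6, 9)
w2 = Cw1 = (21, 51)
Cw2 = (-156, 399)
w2·Cw2 = 21·(-156) + 51·399 = 17073; w2·w2 = 21·21 + 51·51 = 3042
λ ≈ 17073/3042 = 5.612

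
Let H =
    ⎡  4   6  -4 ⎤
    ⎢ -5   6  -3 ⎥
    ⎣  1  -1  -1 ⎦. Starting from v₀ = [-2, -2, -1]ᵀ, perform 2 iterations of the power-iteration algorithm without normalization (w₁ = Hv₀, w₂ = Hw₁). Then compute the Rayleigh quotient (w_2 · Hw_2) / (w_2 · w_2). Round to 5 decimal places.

4.87185

w1 = Hv₀ = (-16, 1, 1)
w2 = Hw1 = (-62, 83, -18)
Hw2 = (322, 862, -127)
w2·Hw2 = (-62)·322 + 83·862 + (-18)·(-127) = 53868; w2·w2 = (-62)·(-62) + 83·83 + (-18)·(-18) = 11057
λ ≈ 53868/11057 = 4.87185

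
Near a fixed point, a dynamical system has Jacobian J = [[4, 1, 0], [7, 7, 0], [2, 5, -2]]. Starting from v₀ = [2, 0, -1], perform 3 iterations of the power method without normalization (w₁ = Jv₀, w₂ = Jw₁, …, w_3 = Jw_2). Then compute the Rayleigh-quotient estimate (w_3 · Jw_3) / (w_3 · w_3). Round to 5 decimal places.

λ ≈ 8.67775

w1 = Jv₀ = (4·2 + 1·0 + 0·(-1); 7·2 + 7·0 + 0·(-1); 2·2 + 5·0 + (-2)·(-1)) = (8, 14, 6)
w2 = Jw1 = (4·8 + 1·14 + 0·6; 7·8 + 7·14 + 0·6; 2·8 + 5·14 + (-2)·6) = (46, 154, 74)
w3 = Jw2 = (338, 1400, 714)
Jw3 = (2752, 12166, 6248)
w3·Jw3 = 338·2752 + 1400·12166 + 714·6248 = 22423648; w3·w3 = 338·338 + 1400·1400 + 714·714 = 2584040
λ ≈ 22423648/2584040 = 8.67775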